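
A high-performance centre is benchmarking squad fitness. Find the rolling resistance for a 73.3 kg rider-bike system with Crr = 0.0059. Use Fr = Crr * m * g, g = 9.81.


m * g = 73.3 * 9.81 = 719.073 N
Fr = 0.0059 * 719.073 = 4.243 N

4.243 N


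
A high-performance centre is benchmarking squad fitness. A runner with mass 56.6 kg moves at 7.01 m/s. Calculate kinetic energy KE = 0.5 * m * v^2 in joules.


v^2 = 7.01^2 = 49.1401
KE = 0.5 * 56.6 * 49.1401
= 1390.66 J

1390.66 J


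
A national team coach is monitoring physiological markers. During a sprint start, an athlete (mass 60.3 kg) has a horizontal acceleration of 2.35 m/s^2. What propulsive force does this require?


Propulsive force = mass * acceleration
= 60.3 kg * 2.35 m/s^2
= 141.71 N

141.71 N


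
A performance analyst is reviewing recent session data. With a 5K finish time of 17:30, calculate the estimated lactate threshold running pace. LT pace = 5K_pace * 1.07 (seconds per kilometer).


Race duration = 1050 s for 5 km
Average pace = 1050 / 5 = 210.0 s/km
LT pace = 210.0 * 1.07
= 224.7 s/km

224.7 s/km


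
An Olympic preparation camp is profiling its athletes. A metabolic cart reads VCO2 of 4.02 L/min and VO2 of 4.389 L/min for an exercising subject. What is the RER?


RER = VCO2 / VO2 = 4.02 / 4.389 = 0.9159

0.9159


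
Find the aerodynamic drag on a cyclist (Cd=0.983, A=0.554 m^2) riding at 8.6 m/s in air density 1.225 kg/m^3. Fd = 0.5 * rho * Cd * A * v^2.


Fd = 0.5 * 1.225 * 0.983 * 0.554 * 8.6^2
= 0.5 * 1.225 * 0.983 * 0.554 * 73.96
= 24.67 N

24.67 N


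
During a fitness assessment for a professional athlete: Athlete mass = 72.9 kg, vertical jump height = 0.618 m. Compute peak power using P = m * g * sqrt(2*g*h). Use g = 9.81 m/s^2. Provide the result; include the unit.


sqrt(2 * 9.81 * 0.618) = sqrt(12.12516) = 3.48212 m/s
P = 72.9 * 9.81 * 3.48212
= 2490.23 W

2490.23 W


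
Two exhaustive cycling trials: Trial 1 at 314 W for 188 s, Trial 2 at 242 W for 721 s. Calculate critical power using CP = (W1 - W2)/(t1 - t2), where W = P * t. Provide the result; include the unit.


W1 = 314 * 188 = 59032 J
W2 = 242 * 721 = 174482 J
CP = (59032 - 174482) / (188 - 721)
= -115450 / -533
= 216.6 W

216.6 W


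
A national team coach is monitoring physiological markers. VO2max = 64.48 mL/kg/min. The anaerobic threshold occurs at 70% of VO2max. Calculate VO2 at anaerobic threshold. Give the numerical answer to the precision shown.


AT fraction = 70 / 100 = 0.7
AT VO2 = 64.48 * 0.7
= 45.14 mL/kg/min

45.14 mL/kg/min


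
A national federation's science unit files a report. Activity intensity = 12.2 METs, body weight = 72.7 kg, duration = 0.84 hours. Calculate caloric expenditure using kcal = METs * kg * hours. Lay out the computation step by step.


kcal = 12.2 * 72.7 * 0.84
= 886.94 * 0.84
= 745.03 kcal

745.03 kcal


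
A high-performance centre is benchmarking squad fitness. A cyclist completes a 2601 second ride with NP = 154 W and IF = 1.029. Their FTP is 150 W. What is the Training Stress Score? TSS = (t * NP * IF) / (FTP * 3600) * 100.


t * NP * IF = 2601 * 154 * 1.029 = 412170.066
FTP * 3600 = 540000
TSS = (412170.066 / 540000) * 100 = 76.33

76.33 TSS


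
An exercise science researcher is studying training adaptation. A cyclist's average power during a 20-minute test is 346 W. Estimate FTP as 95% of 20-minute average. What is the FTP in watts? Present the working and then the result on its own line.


FTP = 20-min power * 0.95
= 346 * 0.95
= 328.7 W

328.7 W


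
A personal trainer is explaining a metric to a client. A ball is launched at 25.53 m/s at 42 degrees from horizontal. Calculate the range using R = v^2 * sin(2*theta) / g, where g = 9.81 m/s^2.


sin(2 * 42) = sin(84) = 0.994522
v^2 = 25.53^2 = 651.7809
R = 651.7809 * 0.994522 / 9.81
= 66.076 m

66.076 m


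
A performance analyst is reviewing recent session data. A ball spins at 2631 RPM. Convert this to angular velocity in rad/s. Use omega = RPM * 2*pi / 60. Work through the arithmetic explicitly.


omega = 2631 * 2 * pi / 60
= 2631 * 6.28318531 / 60
= 16531.061 / 60
= 275.518 rad/s

275.518 rad/s


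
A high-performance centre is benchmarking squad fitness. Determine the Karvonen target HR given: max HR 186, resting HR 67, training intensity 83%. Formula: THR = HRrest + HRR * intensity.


HRR = HRmax - HRrest = 186 - 67 = 119
THR = 67 + 119 * 0.83
= 165.77 bpm

165.77 bpm


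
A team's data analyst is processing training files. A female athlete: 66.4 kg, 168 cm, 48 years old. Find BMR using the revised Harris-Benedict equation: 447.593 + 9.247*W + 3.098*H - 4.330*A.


Intercept = 447.593
Weight contribution = 9.247 * 66.4 = 614.0008
Height contribution = 3.098 * 168 = 520.464
Age contribution = 4.33 * 48 = 207.84
BMR = 447.593 + 614.0008 + 520.464 - 207.84
= 1374.22 kcal/day

1374.22 kcal/day


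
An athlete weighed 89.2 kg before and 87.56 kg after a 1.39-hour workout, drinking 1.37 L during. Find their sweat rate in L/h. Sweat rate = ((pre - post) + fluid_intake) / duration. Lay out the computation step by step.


Body mass change = 1.64 kg
Total sweat loss = 1.64 + 1.37 = 3.01 L
Rate = 3.01 / 1.39 = 2.165 L/h

2.165 L/h


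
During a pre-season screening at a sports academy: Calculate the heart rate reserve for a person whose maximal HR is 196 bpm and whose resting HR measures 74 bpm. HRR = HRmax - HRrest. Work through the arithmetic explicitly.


HRmax = 196 bpm
HRrest = 74 bpm
HRR = 196 - 74 = 122 bpm

122 bpm


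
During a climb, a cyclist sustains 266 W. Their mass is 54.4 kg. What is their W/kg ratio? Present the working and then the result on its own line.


Power-to-weight = 266 W / 54.4 kg
= 4.89 W/kg

4.89 W/kg


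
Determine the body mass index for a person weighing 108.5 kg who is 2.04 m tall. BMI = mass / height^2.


BMI = mass / height^2
= 108.5 / 2.04^2
= 108.5 / 4.1616
= 26.07 kg/m^2

26.07 kg/m^2


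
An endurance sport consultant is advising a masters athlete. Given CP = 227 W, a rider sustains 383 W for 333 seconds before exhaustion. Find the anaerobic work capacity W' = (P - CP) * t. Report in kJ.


Excess power = 383 - 227 = 156 W
Work above CP = 156 * 333 = 51948 J
W' = 51.948 kJ

51.948 kJ


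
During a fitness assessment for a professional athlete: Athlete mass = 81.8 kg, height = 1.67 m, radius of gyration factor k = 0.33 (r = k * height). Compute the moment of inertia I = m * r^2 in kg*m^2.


r = k * height = 0.33 * 1.67 = 0.5511 m
r^2 = 0.5511^2 = 0.303711
I = 81.8 * 0.303711 = 24.844 kg*m^2

24.844 kg*m^2


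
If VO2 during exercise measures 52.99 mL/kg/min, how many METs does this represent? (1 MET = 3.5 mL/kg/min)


METs = VO2 / 3.5 = 52.99 / 3.5 = 15.14

15.14 METs


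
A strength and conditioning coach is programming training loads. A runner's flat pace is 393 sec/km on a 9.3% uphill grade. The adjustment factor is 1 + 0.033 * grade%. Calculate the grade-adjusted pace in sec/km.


Factor = 1 + 0.033 * 9.3 = 1.3069
Adjusted pace = 393 * 1.3069
= 513.61 sec/km

513.61 s/km


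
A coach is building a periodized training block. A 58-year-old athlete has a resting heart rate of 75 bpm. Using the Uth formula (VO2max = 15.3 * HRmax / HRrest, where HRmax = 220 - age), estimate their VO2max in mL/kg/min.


HRmax = 220 - 58 = 162 bpm
Ratio = HRmax / HRrest = 162 / 75 = 2.16
VO2max = 15.3 * 2.16 = 33.05 mL/kg/min

33.05 mL/kg/min


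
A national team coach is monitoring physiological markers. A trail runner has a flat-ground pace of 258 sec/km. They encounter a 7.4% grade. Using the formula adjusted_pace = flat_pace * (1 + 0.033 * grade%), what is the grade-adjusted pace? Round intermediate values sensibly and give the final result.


Grade factor = 1 + 0.033 * 7.4 = 1.2442
Adjusted = 258 * 1.2442 = 321.0 sec/km

321.0 s/km


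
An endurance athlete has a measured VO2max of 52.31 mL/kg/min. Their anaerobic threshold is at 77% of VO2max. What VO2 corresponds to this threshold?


Anaerobic threshold VO2 = VO2max * 77%
= 52.31 * 0.77
= 40.28 mL/kg/min

40.28 mL/kg/min


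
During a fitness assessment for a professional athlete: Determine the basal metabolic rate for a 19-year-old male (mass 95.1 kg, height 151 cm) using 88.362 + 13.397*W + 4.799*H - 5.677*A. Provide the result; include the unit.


BMR = 88.362 + 13.397*95.1 + 4.799*151 - 5.677*19
= 1979.2 kcal/day

1979.2 kcal/day


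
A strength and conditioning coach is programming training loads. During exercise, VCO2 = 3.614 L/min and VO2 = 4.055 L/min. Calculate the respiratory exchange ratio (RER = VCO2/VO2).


RER = VCO2 / VO2
= 3.614 / 4.055
= 0.8912

0.8912


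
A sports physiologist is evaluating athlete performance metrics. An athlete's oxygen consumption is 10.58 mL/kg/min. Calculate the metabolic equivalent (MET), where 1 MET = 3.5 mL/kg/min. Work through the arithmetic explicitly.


MET = VO2 / 3.5
= 10.58 / 3.5
= 3.02 METs

3.02 METs


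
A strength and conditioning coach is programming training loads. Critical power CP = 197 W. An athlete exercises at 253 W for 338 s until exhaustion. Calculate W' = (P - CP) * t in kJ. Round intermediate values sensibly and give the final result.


P - CP = 253 - 197 = 56 W
W' = 56 * 338 = 18928 J
= 18928 / 1000 = 18.928 kJ

18.928 kJ


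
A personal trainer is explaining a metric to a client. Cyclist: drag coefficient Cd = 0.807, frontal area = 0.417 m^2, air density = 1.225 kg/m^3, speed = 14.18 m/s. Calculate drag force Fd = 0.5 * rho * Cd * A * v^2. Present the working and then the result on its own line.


v^2 = 14.18^2 = 201.0724
Fd = 0.5 * 1.225 * 0.807 * 0.417 * 201.0724
= 41.445 N

41.445 N


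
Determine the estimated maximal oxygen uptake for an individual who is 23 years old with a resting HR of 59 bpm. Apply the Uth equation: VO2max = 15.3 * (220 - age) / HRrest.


HRmax = 220 - 23 = 197
VO2max = 15.3 * (197 / 59)
= 15.3 * 3.339
= 51.09 mL/kg/min

51.09 mL/kg/min


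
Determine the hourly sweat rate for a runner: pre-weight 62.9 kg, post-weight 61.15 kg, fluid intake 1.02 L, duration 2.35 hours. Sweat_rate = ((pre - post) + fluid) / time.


Mass lost = 62.9 - 61.15 = 1.75 kg
Add fluid consumed: 1.75 + 1.02 = 2.77 L total sweat
Sweat rate = 2.77 / 2.35 = 1.179 L/h

1.179 L/h


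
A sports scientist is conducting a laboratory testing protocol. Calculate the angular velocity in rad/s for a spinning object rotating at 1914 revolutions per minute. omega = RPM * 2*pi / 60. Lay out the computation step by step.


omega = RPM * 2*pi / 60
= 1914 * 6.28318531 / 60
= 200.434 rad/s

200.434 rad/s


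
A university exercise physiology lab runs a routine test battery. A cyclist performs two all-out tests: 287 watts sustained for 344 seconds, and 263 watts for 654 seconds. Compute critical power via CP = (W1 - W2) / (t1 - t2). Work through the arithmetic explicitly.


W1 = P1 * t1 = 287 * 344 = 98728 J
W2 = P2 * t2 = 263 * 654 = 172002 J
CP = (98728 - 172002) / (344 - 654)
= 236.37 W

236.37 W


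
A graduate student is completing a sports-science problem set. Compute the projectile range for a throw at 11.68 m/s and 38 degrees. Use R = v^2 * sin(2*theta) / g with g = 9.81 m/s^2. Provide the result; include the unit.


Two times the angle = 76 degrees
sin(76) = 0.970296
R = 136.4224 * 0.970296 / 9.81 = 13.493 m

13.493 m


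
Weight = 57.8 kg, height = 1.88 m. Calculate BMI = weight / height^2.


height^2 = 1.88^2 = 3.5344
BMI = 57.8 / 3.5344 = 16.35 kg/m^2

16.35 kg/m^2


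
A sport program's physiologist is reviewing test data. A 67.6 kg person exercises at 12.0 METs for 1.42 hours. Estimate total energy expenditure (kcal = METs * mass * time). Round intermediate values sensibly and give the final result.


Energy = METs * mass(kg) * time(h)
= 12.0 * 67.6 * 1.42
= 1151.9 kcal

1151.9 kcal


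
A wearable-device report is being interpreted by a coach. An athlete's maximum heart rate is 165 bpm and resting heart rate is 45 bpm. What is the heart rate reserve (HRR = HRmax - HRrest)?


HRR = HRmax - HRrest
= 165 - 45
= 120 bpm

120 bpm


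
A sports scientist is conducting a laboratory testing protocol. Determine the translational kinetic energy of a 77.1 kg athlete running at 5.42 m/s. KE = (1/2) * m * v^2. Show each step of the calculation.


KE = 0.5 * m * v^2
= 0.5 * 77.1 * 5.42^2
= 0.5 * 77.1 * 29.3764
= 1132.46 J

1132.46 J


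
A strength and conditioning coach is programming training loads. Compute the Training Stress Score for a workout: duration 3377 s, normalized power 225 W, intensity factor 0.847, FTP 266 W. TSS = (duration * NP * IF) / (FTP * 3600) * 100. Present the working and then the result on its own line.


Product = 3377 * 225 * 0.847 = 643571.775
Base = 266 * 3600 = 957600
TSS = 643571.775 / 957600 * 100 = 67.21

67.21 TSS


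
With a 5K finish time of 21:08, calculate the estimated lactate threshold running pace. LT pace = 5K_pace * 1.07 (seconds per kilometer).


Race duration = 1268 s for 5 km
Average pace = 1268 / 5 = 253.6 s/km
LT pace = 253.6 * 1.07
= 271.35 s/km

271.35 s/km


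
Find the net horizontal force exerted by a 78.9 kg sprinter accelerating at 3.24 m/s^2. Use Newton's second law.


Newton's second law: F = m * a
F = 78.9 * 3.24 = 255.64 N

255.64 N


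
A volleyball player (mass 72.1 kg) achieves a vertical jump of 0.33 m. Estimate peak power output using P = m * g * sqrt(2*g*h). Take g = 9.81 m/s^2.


2 * g * h = 2 * 9.81 * 0.33 = 6.4746
sqrt(6.4746) = 2.544524 m/s
P = 72.1 * 9.81 * 2.544524 = 1799.74 W

1799.74 W


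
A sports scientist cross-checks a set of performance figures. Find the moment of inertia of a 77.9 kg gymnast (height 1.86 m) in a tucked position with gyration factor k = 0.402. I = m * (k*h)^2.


Radius of gyration = 0.402 * 1.86 = 0.74772 m
I = 77.9 * 0.74772^2
= 77.9 * 0.559085
= 43.553 kg*m^2

43.553 kg*m^2


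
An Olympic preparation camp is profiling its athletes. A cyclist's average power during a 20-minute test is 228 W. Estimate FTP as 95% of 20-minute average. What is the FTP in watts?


FTP = 20-min power * 0.95
= 228 * 0.95
= 216.6 W

216.6 W


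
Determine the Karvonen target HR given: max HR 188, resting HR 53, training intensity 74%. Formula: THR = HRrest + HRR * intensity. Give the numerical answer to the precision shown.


HRR = HRmax - HRrest = 188 - 53 = 135
THR = 53 + 135 * 0.74
= 152.9 bpm

152.9 bpm


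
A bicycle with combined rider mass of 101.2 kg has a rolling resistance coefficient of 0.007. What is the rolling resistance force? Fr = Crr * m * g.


Fr = 0.007 * 101.2 * 9.81
= 0.7084 * 9.81
= 6.949 N

6.949 N


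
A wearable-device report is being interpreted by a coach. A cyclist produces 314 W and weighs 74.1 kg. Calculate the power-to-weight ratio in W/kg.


P/W = power / mass
= 314 / 74.1
= 4.238 W/kg

4.238 W/kg


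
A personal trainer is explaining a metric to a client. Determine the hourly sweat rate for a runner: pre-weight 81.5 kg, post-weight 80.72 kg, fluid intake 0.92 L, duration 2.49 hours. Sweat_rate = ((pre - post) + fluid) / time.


Mass lost = 81.5 - 80.72 = 0.78 kg
Add fluid consumed: 0.78 + 0.92 = 1.7 L total sweat
Sweat rate = 1.7 / 2.49 = 0.683 L/h

0.683 L/h


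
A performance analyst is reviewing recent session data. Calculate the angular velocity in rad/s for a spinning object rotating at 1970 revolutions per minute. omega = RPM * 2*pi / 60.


omega = RPM * 2*pi / 60
= 1970 * 6.28318531 / 60
= 206.298 rad/s

206.298 rad/s


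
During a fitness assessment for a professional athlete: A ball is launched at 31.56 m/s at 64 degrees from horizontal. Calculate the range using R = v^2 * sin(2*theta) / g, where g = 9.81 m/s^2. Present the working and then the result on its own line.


sin(2 * 64) = sin(128) = 0.788011
v^2 = 31.56^2 = 996.0336
R = 996.0336 * 0.788011 / 9.81
= 80.009 m

80.009 m


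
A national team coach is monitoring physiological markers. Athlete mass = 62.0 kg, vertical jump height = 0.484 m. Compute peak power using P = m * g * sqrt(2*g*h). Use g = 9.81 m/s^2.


sqrt(2 * 9.81 * 0.484) = sqrt(9.49608) = 3.081571 m/s
P = 62.0 * 9.81 * 3.081571
= 1874.27 W

1874.27 W


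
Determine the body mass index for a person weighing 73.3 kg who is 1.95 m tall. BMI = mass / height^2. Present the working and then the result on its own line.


BMI = mass / height^2
= 73.3 / 1.95^2
= 73.3 / 3.8025
= 19.28 kg/m^2

19.28 kg/m^2


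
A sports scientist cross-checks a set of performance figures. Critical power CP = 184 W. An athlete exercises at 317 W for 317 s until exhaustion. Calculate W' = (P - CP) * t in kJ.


P - CP = 317 - 184 = 133 W
W' = 133 * 317 = 42161 J
= 42161 / 1000 = 42.161 kJ

42.161 kJ


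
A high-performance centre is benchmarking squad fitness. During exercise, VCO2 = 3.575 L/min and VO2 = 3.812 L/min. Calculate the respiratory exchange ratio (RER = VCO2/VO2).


RER = VCO2 / VO2
= 3.575 / 3.812
= 0.9378

0.9378


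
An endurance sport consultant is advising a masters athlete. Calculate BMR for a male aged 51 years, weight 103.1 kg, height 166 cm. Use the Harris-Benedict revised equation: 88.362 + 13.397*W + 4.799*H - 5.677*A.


Substituting values:
W term = 13.397 * 103.1 = 1381.2307
H term = 4.799 * 166 = 796.634
A term = 5.677 * 51 = 289.527
BMR = 1976.7 kcal/day

1976.7 kcal/day


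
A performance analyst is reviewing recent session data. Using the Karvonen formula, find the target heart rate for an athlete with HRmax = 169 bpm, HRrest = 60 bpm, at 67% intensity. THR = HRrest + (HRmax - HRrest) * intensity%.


HRR = 169 - 60 = 109
THR = 60 + 109 * 0.67
= 60 + 73.03
= 133.03 bpm

133.03 bpm


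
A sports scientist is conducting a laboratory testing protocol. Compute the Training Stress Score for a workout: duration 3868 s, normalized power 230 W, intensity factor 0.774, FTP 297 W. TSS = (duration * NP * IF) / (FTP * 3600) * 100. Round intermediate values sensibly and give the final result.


Product = 3868 * 230 * 0.774 = 688581.36
Base = 297 * 3600 = 1069200
TSS = 688581.36 / 1069200 * 100 = 64.4

64.4 TSS


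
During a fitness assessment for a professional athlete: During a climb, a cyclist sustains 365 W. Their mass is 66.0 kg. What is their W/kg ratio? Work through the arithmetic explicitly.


Power-to-weight = 365 W / 66.0 kg
= 5.53 W/kg

5.53 W/kg


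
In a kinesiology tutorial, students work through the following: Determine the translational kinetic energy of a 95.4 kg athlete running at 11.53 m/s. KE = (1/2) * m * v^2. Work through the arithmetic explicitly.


KE = 0.5 * m * v^2
= 0.5 * 95.4 * 11.53^2
= 0.5 * 95.4 * 132.9409
= 6341.28 J

6341.28 J


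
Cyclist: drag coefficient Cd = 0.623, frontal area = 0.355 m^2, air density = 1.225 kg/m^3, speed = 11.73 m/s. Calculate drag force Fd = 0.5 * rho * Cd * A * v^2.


v^2 = 11.73^2 = 137.5929
Fd = 0.5 * 1.225 * 0.623 * 0.355 * 137.5929
= 18.639 N

18.639 N


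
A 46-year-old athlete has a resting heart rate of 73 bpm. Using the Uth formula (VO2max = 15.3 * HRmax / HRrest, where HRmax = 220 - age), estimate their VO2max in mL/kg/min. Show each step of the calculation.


HRmax = 220 - 46 = 174 bpm
Ratio = HRmax / HRrest = 174 / 73 = 2.3836
VO2max = 15.3 * 2.3836 = 36.47 mL/kg/min

36.47 mL/kg/min


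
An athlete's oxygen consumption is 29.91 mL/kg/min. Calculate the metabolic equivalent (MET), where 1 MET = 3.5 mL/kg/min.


MET = VO2 / 3.5
= 29.91 / 3.5
= 8.55 METs

8.55 METs


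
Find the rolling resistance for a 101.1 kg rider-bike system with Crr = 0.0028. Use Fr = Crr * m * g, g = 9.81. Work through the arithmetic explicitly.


m * g = 101.1 * 9.81 = 991.791 N
Fr = 0.0028 * 991.791 = 2.777 N

2.777 N


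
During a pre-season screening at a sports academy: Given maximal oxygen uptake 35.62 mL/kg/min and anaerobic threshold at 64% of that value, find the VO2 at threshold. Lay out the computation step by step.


Percentage as decimal = 0.64
VO2 at AT = 35.62 * 0.64 = 22.8 mL/kg/min

22.8 mL/kg/min


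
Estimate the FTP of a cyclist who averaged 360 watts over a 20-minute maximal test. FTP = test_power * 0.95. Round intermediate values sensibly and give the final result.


FTP = 360 * 0.95 = 342.0 W

342.0 W


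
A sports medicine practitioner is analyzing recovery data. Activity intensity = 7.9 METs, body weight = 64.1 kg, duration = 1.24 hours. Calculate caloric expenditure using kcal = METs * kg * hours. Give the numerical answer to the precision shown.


kcal = 7.9 * 64.1 * 1.24
= 506.39 * 1.24
= 627.92 kcal

627.92 kcal


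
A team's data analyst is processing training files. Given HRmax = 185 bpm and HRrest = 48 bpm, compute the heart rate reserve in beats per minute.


Heart rate reserve = maximum HR minus resting HR
HRR = 185 - 48 = 137 bpm

137 bpm


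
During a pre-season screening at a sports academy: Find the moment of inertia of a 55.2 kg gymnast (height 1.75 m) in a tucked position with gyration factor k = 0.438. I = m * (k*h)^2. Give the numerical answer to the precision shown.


Radius of gyration = 0.438 * 1.75 = 0.7665 m
I = 55.2 * 0.7665^2
= 55.2 * 0.587522
= 32.431 kg*m^2

32.431 kg*m^2


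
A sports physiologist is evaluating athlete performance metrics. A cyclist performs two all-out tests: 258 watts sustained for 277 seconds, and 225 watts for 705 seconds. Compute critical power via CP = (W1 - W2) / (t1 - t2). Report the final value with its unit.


W1 = P1 * t1 = 258 * 277 = 71466 J
W2 = P2 * t2 = 225 * 705 = 158625 J
CP = (71466 - 158625) / (277 - 705)
= 203.64 W

203.64 W


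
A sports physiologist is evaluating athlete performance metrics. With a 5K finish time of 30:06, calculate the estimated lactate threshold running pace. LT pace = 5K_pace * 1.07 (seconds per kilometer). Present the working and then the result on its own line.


Race duration = 1806 s for 5 km
Average pace = 1806 / 5 = 361.2 s/km
LT pace = 361.2 * 1.07
= 386.48 s/km

386.48 s/km


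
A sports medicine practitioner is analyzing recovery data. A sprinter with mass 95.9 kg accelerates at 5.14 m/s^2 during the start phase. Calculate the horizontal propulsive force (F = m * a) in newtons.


F = m * a
= 95.9 * 5.14
= 492.93 N

492.93 N


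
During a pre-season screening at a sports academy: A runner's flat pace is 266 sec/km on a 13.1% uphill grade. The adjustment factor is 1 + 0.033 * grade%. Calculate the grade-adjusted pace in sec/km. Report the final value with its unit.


Factor = 1 + 0.033 * 13.1 = 1.4323
Adjusted pace = 266 * 1.4323
= 380.99 sec/km

380.99 s/km


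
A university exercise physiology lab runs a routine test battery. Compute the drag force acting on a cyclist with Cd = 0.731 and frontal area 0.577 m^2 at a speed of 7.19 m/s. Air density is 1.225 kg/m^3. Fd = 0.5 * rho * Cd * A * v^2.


Step 1: v^2 = 51.6961
Step 2: Fd = 0.5 * 1.225 * 0.731 * 0.577 * 51.6961
= 13.355 N

13.355 N


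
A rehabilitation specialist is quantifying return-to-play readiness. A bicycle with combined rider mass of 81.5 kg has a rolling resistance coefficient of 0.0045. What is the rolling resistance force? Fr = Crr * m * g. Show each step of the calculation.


Fr = 0.0045 * 81.5 * 9.81
= 0.36675 * 9.81
= 3.598 N

3.598 N


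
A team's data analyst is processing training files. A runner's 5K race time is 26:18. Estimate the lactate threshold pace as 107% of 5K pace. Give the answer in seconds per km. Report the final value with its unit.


Total race time = 26*60 + 18 = 1578 seconds
5K pace = 1578 / 5 = 315.6 sec/km
LT pace = 315.6 * 1.07 = 337.69 sec/km

337.69 s/km


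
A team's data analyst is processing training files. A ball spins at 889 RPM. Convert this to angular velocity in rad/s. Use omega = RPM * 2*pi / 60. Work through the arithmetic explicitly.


omega = 889 * 2 * pi / 60
= 889 * 6.28318531 / 60
= 5585.752 / 60
= 93.096 rad/s

93.096 rad/s


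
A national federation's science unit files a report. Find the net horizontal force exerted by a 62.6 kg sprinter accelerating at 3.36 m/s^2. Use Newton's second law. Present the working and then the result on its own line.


Newton's second law: F = m * a
F = 62.6 * 3.36 = 210.34 N

210.34 N


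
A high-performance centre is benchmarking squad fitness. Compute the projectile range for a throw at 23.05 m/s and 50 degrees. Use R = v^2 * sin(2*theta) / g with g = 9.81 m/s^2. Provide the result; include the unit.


Two times the angle = 100 degrees
sin(100) = 0.984808
R = 531.3025 * 0.984808 / 9.81 = 53.336 m

53.336 m


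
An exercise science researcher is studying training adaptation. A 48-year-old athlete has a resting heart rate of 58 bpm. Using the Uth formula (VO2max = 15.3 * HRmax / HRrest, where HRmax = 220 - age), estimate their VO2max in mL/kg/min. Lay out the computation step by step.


HRmax = 220 - 48 = 172 bpm
Ratio = HRmax / HRrest = 172 / 58 = 2.9655
VO2max = 15.3 * 2.9655 = 45.37 mL/kg/min

45.37 mL/kg/min


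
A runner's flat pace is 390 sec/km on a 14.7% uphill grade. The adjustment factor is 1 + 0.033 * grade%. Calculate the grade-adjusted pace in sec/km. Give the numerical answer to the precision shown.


Factor = 1 + 0.033 * 14.7 = 1.4851
Adjusted pace = 390 * 1.4851
= 579.19 sec/km

579.19 s/km


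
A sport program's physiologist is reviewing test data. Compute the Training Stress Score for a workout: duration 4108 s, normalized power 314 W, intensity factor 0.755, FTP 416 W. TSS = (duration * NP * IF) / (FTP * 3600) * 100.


Product = 4108 * 314 * 0.755 = 973883.56
Base = 416 * 3600 = 1497600
TSS = 973883.56 / 1497600 * 100 = 65.03

65.03 TSS


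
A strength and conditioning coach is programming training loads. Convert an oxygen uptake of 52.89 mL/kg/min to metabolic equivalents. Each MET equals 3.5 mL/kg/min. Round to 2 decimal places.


One MET = 3.5 mL/kg/min
Number of METs = 52.89 / 3.5
= 15.11 METs

15.11 METs


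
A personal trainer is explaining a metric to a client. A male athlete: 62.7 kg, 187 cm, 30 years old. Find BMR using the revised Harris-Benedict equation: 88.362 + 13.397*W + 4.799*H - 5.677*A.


Intercept = 88.362
Weight contribution = 13.397 * 62.7 = 839.9919
Height contribution = 4.799 * 187 = 897.413
Age contribution = 5.677 * 30 = 170.31
BMR = 88.362 + 839.9919 + 897.413 - 170.31
= 1655.46 kcal/day

1655.46 kcal/day


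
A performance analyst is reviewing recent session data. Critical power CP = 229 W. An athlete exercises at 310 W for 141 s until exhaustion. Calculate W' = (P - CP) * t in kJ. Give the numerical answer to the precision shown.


P - CP = 310 - 229 = 81 W
W' = 81 * 141 = 11421 J
= 11421 / 1000 = 11.421 kJ

11.421 kJ


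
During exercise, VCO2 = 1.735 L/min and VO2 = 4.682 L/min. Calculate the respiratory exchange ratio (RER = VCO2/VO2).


RER = VCO2 / VO2
= 1.735 / 4.682
= 0.3706

0.3706


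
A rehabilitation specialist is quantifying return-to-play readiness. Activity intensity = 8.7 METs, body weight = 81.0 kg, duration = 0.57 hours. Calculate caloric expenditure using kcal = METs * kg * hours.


kcal = 8.7 * 81.0 * 0.57
= 704.7 * 0.57
= 401.68 kcal

401.68 kcal


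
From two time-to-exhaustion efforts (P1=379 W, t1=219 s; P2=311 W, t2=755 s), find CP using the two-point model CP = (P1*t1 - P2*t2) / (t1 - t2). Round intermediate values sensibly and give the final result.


Work in trial 1 = 83001 J
Work in trial 2 = 234805 J
Delta work = -151804 J
Delta time = -536 s
CP = -151804 / -536 = 283.22 W

283.22 W


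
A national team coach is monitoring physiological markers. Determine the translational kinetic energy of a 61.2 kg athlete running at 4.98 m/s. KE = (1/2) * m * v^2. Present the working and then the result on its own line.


KE = 0.5 * m * v^2
= 0.5 * 61.2 * 4.98^2
= 0.5 * 61.2 * 24.8004
= 758.89 J

758.89 J


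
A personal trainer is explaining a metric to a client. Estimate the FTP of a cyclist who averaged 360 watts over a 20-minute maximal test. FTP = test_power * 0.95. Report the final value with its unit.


FTP = 360 * 0.95 = 342.0 W

342.0 W


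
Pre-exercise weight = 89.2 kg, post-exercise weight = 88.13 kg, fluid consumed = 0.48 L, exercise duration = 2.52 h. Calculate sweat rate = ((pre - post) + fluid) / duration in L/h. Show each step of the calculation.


Weight loss = 89.2 - 88.13 = 1.07 kg (approx L)
Total sweat = 1.07 + 0.48 = 1.55 L
Sweat rate = 1.55 / 2.52 = 0.615 L/h

0.615 L/h


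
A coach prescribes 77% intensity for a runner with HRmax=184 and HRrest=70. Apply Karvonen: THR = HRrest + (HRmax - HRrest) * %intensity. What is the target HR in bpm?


Heart rate reserve = 184 - 70 = 114
Intensity fraction = 77 / 100 = 0.77
THR = 70 + 114 * 0.77 = 157.78 bpm

157.78 bpm


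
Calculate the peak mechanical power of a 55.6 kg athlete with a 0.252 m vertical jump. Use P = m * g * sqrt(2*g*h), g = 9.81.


First, sqrt(2gh) = sqrt(2 * 9.81 * 0.252)
= sqrt(4.94424) = 2.223565 m/s
Power = 55.6 * 9.81 * 2.223565 = 1212.81 W

1212.81 W


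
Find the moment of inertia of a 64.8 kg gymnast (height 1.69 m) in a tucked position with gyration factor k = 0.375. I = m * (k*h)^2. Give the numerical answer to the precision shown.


Radius of gyration = 0.375 * 1.69 = 0.63375 m
I = 64.8 * 0.63375^2
= 64.8 * 0.401639
= 26.026 kg*m^2

26.026 kg*m^2


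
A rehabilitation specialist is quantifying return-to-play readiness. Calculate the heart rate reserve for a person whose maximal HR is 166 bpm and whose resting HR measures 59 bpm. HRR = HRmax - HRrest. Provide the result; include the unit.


HRmax = 166 bpm
HRrest = 59 bpm
HRR = 166 - 59 = 107 bpm

107 bpm


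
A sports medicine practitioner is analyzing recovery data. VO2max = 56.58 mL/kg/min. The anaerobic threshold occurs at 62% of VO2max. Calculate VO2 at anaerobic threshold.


AT fraction = 62 / 100 = 0.62
AT VO2 = 56.58 * 0.62
= 35.08 mL/kg/min

35.08 mL/kg/min


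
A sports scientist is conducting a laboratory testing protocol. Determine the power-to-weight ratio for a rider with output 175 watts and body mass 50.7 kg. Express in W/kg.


P/W = 175 / 50.7 = 3.452 W/kg

3.452 W/kg


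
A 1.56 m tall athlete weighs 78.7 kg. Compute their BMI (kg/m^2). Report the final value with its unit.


height^2 = 2.4336 m^2
BMI = 78.7 / 2.4336 = 32.34 kg/m^2

32.34 kg/m^2


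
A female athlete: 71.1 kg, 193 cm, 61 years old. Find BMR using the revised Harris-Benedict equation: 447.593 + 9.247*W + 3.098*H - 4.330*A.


Intercept = 447.593
Weight contribution = 9.247 * 71.1 = 657.4617
Height contribution = 3.098 * 193 = 597.914
Age contribution = 4.33 * 61 = 264.13
BMR = 447.593 + 657.4617 + 597.914 - 264.13
= 1438.84 kcal/day

1438.84 kcal/day


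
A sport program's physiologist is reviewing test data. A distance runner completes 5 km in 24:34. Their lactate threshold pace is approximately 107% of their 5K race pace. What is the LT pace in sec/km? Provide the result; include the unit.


Convert to seconds: 24 min 34 s = 1474 s
Pace per km = 1474 / 5 = 294.8 s/km
LT pace = 294.8 * 1.07 = 315.44 s/km

315.44 s/km


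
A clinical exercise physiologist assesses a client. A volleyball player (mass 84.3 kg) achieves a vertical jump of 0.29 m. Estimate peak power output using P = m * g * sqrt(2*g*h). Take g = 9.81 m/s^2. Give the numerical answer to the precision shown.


2 * g * h = 2 * 9.81 * 0.29 = 5.6898
sqrt(5.6898) = 2.38533 m/s
P = 84.3 * 9.81 * 2.38533 = 1972.63 W

1972.63 W


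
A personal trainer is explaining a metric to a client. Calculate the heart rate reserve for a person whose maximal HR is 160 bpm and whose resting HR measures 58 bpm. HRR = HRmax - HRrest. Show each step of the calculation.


HRmax = 160 bpm
HRrest = 58 bpm
HRR = 160 - 58 = 102 bpm

102 bpm


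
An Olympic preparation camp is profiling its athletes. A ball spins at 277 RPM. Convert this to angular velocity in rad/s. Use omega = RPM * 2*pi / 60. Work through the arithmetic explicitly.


omega = 277 * 2 * pi / 60
= 277 * 6.28318531 / 60
= 1740.442 / 60
= 29.007 rad/s

29.007 rad/s


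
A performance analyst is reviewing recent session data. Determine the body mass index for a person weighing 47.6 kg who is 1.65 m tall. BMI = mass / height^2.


BMI = mass / height^2
= 47.6 / 1.65^2
= 47.6 / 2.7225
= 17.48 kg/m^2

17.48 kg/m^2


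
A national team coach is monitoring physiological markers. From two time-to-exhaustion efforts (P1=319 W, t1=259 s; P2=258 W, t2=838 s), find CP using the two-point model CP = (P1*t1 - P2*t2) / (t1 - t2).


Work in trial 1 = 82621 J
Work in trial 2 = 216204 J
Delta work = -133583 J
Delta time = -579 s
CP = -133583 / -579 = 230.71 W

230.71 W


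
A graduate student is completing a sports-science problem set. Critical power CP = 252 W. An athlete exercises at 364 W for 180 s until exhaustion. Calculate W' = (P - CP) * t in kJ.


P - CP = 364 - 252 = 112 W
W' = 112 * 180 = 20160 J
= 20160 / 1000 = 20.16 kJ

20.16 kJ


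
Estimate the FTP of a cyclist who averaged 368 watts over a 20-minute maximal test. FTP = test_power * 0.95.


FTP = 368 * 0.95 = 349.6 W

349.6 W


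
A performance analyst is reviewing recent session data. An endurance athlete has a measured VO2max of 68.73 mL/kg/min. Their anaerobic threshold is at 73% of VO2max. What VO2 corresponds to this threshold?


Anaerobic threshold VO2 = VO2max * 73%
= 68.73 * 0.73
= 50.17 mL/kg/min

50.17 mL/kg/min


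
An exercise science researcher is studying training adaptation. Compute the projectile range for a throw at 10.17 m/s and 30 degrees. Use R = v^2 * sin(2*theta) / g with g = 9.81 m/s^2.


Two times the angle = 60 degrees
sin(60) = 0.866025
R = 103.4289 * 0.866025 / 9.81 = 9.131 m

9.131 m


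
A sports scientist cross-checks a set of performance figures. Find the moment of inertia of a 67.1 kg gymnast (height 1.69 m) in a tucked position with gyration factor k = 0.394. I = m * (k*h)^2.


Radius of gyration = 0.394 * 1.69 = 0.66586 m
I = 67.1 * 0.66586^2
= 67.1 * 0.44337
= 29.75 kg*m^2

29.75 kg*m^2


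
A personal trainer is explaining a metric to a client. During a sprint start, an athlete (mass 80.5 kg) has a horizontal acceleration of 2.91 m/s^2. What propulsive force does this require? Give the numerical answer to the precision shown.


Propulsive force = mass * acceleration
= 80.5 kg * 2.91 m/s^2
= 234.26 N

234.26 N


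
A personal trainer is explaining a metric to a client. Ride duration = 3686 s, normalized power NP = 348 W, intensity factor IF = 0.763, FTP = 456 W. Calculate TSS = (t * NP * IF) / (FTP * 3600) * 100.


Numerator = 3686 * 348 * 0.763 = 978721.464
Denominator = 456 * 3600 = 1641600
TSS = 978721.464 / 1641600 * 100
= 59.62

59.62 TSS


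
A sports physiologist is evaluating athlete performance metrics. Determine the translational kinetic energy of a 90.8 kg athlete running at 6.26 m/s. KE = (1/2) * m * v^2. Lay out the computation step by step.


KE = 0.5 * m * v^2
= 0.5 * 90.8 * 6.26^2
= 0.5 * 90.8 * 39.1876
= 1779.12 J

1779.12 J


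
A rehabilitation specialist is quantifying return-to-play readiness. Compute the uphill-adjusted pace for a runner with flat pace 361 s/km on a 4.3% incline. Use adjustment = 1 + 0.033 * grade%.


Adjustment factor = 1 + 0.033 * 4.3 = 1.1419
Grade-adjusted pace = 361 * 1.1419 = 412.23 s/km

412.23 s/km


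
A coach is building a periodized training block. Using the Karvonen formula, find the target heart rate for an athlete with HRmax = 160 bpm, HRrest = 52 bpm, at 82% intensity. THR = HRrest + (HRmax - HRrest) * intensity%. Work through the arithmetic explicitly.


HRR = 160 - 52 = 108
THR = 52 + 108 * 0.82
= 52 + 88.56
= 140.56 bpm

140.56 bpm


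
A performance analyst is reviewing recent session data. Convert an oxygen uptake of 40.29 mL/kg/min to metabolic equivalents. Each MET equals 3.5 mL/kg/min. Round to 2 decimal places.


One MET = 3.5 mL/kg/min
Number of METs = 40.29 / 3.5
= 11.51 METs

11.51 METs


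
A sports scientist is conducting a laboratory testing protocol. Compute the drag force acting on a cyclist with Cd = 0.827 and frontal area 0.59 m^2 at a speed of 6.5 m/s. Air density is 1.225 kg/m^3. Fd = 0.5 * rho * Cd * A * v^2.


Step 1: v^2 = 42.25
Step 2: Fd = 0.5 * 1.225 * 0.827 * 0.59 * 42.25
= 12.627 N

12.627 N


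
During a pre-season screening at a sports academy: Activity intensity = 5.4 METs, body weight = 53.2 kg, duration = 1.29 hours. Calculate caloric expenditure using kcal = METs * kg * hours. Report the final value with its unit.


kcal = 5.4 * 53.2 * 1.29
= 287.28 * 1.29
= 370.59 kcal

370.59 kcal


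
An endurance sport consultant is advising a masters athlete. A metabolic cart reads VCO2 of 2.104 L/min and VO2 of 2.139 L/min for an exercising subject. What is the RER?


RER = VCO2 / VO2 = 2.104 / 2.139 = 0.9836

0.9836


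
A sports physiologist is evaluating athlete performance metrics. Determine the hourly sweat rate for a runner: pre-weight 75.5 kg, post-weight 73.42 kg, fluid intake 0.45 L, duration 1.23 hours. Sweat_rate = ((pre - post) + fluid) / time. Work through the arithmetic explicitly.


Mass lost = 75.5 - 73.42 = 2.08 kg
Add fluid consumed: 2.08 + 0.45 = 2.53 L total sweat
Sweat rate = 2.53 / 1.23 = 2.057 L/h

2.057 L/h


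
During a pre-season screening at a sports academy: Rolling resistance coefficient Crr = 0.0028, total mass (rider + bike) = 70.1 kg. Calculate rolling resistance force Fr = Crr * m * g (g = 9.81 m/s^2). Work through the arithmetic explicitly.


Fr = Crr * m * g
= 0.0028 * 70.1 * 9.81
= 1.926 N

1.926 N


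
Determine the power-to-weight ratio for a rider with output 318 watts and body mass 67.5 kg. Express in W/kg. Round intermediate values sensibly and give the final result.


P/W = 318 / 67.5 = 4.711 W/kg

4.711 W/kg


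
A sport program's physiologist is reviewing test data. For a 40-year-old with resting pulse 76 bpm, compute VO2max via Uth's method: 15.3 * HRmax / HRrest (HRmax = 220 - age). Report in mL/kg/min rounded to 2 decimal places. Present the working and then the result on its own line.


Step 1: HRmax = 220 - 40 = 180 bpm
Step 2: Ratio = 180 / 76 = 2.3684
Step 3: VO2max = 15.3 * 2.3684 = 36.24 mL/kg/min

36.24 mL/kg/min


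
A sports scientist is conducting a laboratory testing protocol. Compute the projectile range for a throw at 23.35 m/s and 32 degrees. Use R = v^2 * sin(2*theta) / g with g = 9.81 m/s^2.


Two times the angle = 64 degrees
sin(64) = 0.898794
R = 545.2225 * 0.898794 / 9.81 = 49.953 m

49.953 m


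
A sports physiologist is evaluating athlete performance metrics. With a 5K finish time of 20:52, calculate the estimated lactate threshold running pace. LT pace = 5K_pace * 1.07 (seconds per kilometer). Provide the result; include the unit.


Race duration = 1252 s for 5 km
Average pace = 1252 / 5 = 250.4 s/km
LT pace = 250.4 * 1.07
= 267.93 s/km

267.93 s/km


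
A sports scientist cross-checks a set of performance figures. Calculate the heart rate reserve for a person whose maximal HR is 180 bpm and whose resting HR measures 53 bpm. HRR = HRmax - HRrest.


HRmax = 180 bpm
HRrest = 53 bpm
HRR = 180 - 53 = 127 bpm

127 bpm


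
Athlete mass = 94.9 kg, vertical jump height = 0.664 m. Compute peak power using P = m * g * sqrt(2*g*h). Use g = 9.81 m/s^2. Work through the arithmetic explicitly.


sqrt(2 * 9.81 * 0.664) = sqrt(13.02768) = 3.609388 m/s
P = 94.9 * 9.81 * 3.609388
= 3360.23 W

3360.23 W


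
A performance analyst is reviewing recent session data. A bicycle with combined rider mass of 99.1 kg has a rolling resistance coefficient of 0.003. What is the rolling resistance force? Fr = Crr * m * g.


Fr = 0.003 * 99.1 * 9.81
= 0.2973 * 9.81
= 2.917 N

2.917 N


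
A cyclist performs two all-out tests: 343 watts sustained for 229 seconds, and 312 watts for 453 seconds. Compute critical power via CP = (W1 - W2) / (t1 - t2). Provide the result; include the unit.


W1 = P1 * t1 = 343 * 229 = 78547 J
W2 = P2 * t2 = 312 * 453 = 141336 J
CP = (78547 - 141336) / (229 - 453)
= 280.31 W

280.31 W
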